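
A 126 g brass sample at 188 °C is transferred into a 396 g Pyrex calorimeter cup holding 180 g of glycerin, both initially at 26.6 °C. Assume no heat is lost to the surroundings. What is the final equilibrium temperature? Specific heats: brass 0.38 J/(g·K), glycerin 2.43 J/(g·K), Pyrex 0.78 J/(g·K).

Heat gained plus heat lost sum to zero:
126×0.38×(T − 188) + 180×2.43×(T − 26.6) + 396×0.78×(T − 26.6) = 0
794.16 T = 28852
T ≈ 36.33 °C

T_f ≈ 36.3 °C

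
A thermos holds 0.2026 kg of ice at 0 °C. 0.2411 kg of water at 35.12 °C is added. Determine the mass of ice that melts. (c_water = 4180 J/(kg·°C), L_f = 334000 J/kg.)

m_melted ≈ 0.106 kg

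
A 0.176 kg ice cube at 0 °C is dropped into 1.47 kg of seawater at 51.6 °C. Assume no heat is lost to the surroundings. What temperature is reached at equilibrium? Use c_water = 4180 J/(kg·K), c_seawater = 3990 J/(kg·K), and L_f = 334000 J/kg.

T_f ≈ 36.9 °C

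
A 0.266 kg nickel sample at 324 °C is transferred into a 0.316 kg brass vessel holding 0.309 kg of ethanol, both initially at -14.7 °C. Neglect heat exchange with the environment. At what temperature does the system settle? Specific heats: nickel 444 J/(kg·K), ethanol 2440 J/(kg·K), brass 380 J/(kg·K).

Net heat exchanged in the isolated system is zero:
0.266×444×(T − 324) + 0.309×2440×(T − (-14.7)) + 0.316×380×(T − (-14.7)) = 0
118.1(T − 324) + 753.96(T − (-14.7)) + 120.08(T − (-14.7)) = 0
992.14 T = 25417
T = 25417 / 992.14 = 25.6 °C

T_f ≈ 25.6 °C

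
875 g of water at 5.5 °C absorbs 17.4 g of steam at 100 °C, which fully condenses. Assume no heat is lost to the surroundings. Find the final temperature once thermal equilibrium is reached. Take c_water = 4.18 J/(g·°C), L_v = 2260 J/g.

T_f ≈ 17.9 °C

Let T be the final temperature. ΣQ_i = 0:
condense steam: −17.4·2260 = −39324; condensate cools 100→T: 17.4·4.18·(T − 100) = 72.73(T − 100); original water: 3657.5(T − 5.5)
3730.2 T = 39324 + 7273.2 + 20116 = 66713
T ≈ 17.88 °C (< 100 °C, so full condensation is consistent).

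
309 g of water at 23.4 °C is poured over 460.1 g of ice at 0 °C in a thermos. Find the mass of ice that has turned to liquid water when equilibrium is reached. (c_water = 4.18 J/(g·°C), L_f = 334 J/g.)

Cooling the water to 0 °C releases 309·4.18·23.4 = 30224 J.
Melting all 460.1 g of ice would need 460.1·334 = 153673 J.
Since 30224 < 153673 J, not all the ice melts; equilibrium is at 0 °C.
m_melted·334 = 30224  ⇒  m_melted ≈ 90.49 g.

m_melted ≈ 90.5 g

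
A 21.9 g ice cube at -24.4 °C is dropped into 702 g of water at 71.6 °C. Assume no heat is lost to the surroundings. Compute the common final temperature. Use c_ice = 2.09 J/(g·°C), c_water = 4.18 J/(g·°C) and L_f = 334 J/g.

T_f ≈ 66.6 °C

Net heat exchanged in the isolated system is zero:
warm ice to 0 °C: 21.9×2.09×(0 − (-24.4)) = 1116.8
  latent heat to melt: 21.9×334 = 7314.6
  warm the meltwater: 91.54 T
  water cools: 702×4.18×(T − 71.6) = 2934.4(T − 71.6)
3025.9 T = 210100 − 8431.4 = 201669
T ≈ 66.65 °C. Since T > 0 °C, the all-ice-melts assumption holds.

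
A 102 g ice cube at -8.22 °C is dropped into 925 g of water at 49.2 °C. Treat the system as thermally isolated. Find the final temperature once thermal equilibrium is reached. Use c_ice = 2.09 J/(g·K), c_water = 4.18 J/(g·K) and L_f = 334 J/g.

T_f ≈ 36.0 °C

Sum of m c ΔT and latent-heat terms is zero:
warm ice to 0 °C: 102×2.09×(0 − (-8.22)) = 1752.3
  fusion: m_ice L_f = 102×334 = 34068
  warm the meltwater: 426.36 T
  water: 3866.5(T − 49.2)
4292.9 T = 190232 − 35820 = 154411
T ≈ 35.97 °C. Since T > 0 °C, the all-ice-melts assumption holds.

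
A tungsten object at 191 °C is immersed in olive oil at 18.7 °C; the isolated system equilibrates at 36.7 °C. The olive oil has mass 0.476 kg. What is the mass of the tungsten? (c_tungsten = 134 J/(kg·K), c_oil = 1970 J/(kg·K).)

m ≈ 0.816 kg

|Q_tungsten| = |Q_oil|:
m·134·(191 − 36.7) = 0.476·1970·(36.7 − 18.7)
20676 m = 16879  ⇒  m ≈ 0.8163 kg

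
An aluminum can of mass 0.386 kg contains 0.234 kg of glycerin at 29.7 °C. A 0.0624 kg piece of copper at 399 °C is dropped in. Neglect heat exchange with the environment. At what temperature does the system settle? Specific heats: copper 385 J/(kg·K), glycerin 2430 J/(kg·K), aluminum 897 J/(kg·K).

Energy conservation, ΣQ = 0:
0.0624*385*(T − 399) + 0.234*2430*(T − 29.7) + 0.386*897*(T − 29.7) = 0
938.89 T = 36757
T ≈ 39.15 °C

T_f ≈ 39.1 °C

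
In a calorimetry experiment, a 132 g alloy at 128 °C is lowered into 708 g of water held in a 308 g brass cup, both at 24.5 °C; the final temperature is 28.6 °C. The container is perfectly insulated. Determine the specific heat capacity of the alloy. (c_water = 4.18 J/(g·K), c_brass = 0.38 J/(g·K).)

Net heat exchanged in the isolated system is zero:
132·c·(28.6 − 128) + 708·4.18·(28.6 − 24.5) + 308·0.38·(28.6 − 24.5) = 0
-13121 c = -12614
c = -12614/-13121 ≈ 0.9613 J/(g·K)

c ≈ 0.961 J/(g·K)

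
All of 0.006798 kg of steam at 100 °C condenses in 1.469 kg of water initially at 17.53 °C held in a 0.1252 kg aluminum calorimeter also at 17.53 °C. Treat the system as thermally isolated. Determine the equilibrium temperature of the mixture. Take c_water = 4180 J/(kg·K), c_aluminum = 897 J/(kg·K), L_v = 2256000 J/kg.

T_f ≈ 20.3 °C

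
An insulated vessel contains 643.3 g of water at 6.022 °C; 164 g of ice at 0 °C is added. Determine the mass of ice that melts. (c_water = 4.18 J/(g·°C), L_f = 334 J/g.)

Heat available from the water dropping to 0 °C: 643.3·4.18·6.022 = 16193 J.
To melt every bit of ice: 164·334 = 54776 J.
16193 J < 54776 J, so only part of the ice melts and the system sits at 0 °C.
Mass melted = 16193/334 ≈ 48.48 g.

m_melted ≈ 48.5 g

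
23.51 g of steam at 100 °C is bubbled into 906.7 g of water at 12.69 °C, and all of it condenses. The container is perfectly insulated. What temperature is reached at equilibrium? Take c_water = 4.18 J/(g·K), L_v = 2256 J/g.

Net heat exchanged in the isolated system is zero:
steam→water at 100 °C releases m L_v = 23.51·2256 = 53039
  condensed water 100 °C→T: 98.27(T − 100)
  original water: 3790(T − 12.69)
3888.3 T = 53039 + 9827.2 + 48095 = 110961
T ≈ 28.54 °C, under the boiling point, so the assumption holds.

T_f ≈ 28.5 °C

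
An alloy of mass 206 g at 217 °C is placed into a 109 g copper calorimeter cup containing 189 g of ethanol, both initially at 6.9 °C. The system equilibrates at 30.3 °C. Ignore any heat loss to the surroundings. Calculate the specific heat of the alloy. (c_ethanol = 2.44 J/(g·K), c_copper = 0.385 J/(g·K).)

c ≈ 0.306 J/(g·K)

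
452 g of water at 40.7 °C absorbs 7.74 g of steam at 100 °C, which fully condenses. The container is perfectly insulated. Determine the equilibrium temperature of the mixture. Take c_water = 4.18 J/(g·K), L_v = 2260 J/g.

Net heat exchanged in the isolated system is zero:
steam→water at 100 °C releases m L_v = 7.74×2260 = 17492
  condensate cools 100→T: 7.74×4.18×(T − 100) = 32.35(T − 100)
  water warms: 452×4.18×(T − 40.7) = 1889.4(T − 40.7)
1921.7 T = 17492 + 3235.3 + 76897 = 97625
T ≈ 50.80 °C — below 100 °C, confirming all the steam condensed.

T_f ≈ 50.8 °C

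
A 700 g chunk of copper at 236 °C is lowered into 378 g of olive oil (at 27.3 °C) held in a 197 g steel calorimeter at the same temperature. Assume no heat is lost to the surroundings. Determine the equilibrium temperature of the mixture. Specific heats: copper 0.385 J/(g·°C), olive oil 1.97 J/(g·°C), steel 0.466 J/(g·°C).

T_f ≈ 78.2 °C

With ΣQ=0 the equilibrium temperature is the m·c-weighted mean:
T_f = (269.5×236 + 744.66×27.3 + 91.8×27.3) / (269.5 + 744.66 + 91.8)
    = 86437 / 1106 ≈ 78.16 °C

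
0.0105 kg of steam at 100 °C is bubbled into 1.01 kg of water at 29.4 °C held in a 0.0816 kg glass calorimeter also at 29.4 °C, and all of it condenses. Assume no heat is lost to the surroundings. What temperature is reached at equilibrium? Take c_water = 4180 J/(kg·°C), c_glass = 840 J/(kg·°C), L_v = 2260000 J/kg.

T_f ≈ 35.6 °C

Sum of m c ΔT and latent-heat terms is zero:
steam→water at 100 °C releases m L_v = 0.0105·2260000 = 23730; condensate cools 100→T: 0.0105·4180·(T − 100) = 43.89(T − 100); original water: 4221.8(T − 29.4); cup: 68.54(T − 29.4)
4334.2 T = 23730 + 4389 + 126136 = 154255
T ≈ 35.59 °C — below 100 °C, confirming all the steam condensed.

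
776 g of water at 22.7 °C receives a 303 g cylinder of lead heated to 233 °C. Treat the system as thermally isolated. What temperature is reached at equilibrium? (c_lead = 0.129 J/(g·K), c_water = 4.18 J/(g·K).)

Let T be the final temperature. ΣQ_i = 0:
303*0.129*(T − 233) + 776*4.18*(T − 22.7) = 0
(39.09 + 3243.7) T = 39.09*233 + 3243.7*22.7
T = 82739 / 3282.8 = 25.2 °C

T_f ≈ 25.2 °C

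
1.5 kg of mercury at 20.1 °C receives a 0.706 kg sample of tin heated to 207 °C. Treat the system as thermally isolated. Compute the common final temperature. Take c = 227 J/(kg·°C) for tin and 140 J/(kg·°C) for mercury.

Heat lost by the tin equals heat gained by the mercury:
0.706*227*(207 − T) = 1.5*140*(T − 20.1)
160.26(207 − T) = 210(T − 20.1)
370.26 T = 37395  ⇒  T ≈ 101.00 °C

T_f ≈ 101.0 °C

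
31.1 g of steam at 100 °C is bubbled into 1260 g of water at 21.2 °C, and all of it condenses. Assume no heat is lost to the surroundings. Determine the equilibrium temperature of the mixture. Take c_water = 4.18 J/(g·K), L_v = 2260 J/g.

Energy conservation, ΣQ = 0:
latent heat released on condensation: 31.1·2260 = 70286; condensed water 100 °C→T: 130(T − 100); original water: 5266.8(T − 21.2)
5396.8 T = 70286 + 13000 + 111656 = 194942
T ≈ 36.12 °C, under the boiling point, so the assumption holds.

T_f ≈ 36.1 °C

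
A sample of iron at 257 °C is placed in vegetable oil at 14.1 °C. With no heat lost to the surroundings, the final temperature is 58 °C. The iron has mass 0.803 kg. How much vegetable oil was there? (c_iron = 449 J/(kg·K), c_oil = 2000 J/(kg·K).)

m ≈ 0.817 kg

Net heat exchanged in the isolated system is zero:
0.803×449×(58 − 257) + m×2000×(58 − 14.1) = 0
87800 m = 71749
m = 71749/87800 ≈ 0.8172 kg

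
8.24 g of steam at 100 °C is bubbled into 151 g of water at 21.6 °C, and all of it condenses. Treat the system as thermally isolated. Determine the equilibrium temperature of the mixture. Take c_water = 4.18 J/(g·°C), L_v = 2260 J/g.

T_f ≈ 53.6 °C

Energy conservation, ΣQ = 0:
latent heat released on condensation: 8.24×2260 = 18622; condensate cools 100→T: 8.24×4.18×(T − 100) = 34.44(T − 100); water warms: 151×4.18×(T − 21.6) = 631.18(T − 21.6)
665.62 T = 18622 + 3444.3 + 13633 = 35700
T ≈ 53.63 °C (< 100 °C, so full condensation is consistent).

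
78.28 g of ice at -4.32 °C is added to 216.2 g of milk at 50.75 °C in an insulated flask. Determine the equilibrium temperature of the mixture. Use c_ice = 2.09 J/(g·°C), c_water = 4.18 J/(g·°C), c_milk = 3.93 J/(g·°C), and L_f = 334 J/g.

T_f ≈ 13.8 °C

Conservation of energy gives ΣQ = 0:
warm ice to 0 °C: 78.28×2.09×(0 − (-4.32)) = 706.77; fusion: m_ice L_f = 78.28×334 = 26146; warm the meltwater: 327.21 T; milk: 849.67(T − 50.75)
1176.9 T = 43121 − 26852 = 16268
T ≈ 13.82 °C. Since T > 0 °C, the all-ice-melts assumption holds.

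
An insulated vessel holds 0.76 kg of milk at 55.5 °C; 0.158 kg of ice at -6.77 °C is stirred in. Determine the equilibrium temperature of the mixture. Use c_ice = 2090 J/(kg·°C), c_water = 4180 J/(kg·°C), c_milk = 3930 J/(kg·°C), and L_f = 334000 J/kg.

T_f ≈ 30.4 °C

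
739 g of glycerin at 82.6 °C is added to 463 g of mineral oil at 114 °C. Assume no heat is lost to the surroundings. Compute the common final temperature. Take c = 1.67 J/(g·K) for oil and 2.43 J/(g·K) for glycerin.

|Q_oil| = |Q_glycerin|:
463*1.67*(114 − T) = 739*2.43*(T − 82.6)
773.21(114 − T) = 1795.8(T − 82.6)
2569 T = 236477  ⇒  T ≈ 92.05 °C

T_f ≈ 92.1 °C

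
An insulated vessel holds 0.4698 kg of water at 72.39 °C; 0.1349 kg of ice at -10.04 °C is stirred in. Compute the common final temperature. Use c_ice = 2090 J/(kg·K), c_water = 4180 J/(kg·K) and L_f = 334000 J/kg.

T_f ≈ 37.3 °C

Energy balance with sensible and latent terms:
warm ice to 0 °C: 0.1349·2090·(0 − (-10.04)) = 2830.7; fusion: m_ice L_f = 0.1349·334000 = 45057; meltwater 0→T: 0.1349·4180·T = 563.88 T; water: 1963.8(T − 72.39)
2527.6 T = 142157 − 47887 = 94270
T ≈ 37.30 °C — above 0 °C, consistent with complete melting.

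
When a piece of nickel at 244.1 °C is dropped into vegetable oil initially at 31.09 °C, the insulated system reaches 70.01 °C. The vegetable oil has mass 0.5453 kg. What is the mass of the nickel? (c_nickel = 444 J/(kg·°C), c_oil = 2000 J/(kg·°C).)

Net heat exchanged in the isolated system is zero:
m·444·(70.01 − 244.1) + 0.5453·2000·(70.01 − 31.09) = 0
-77296 m = -42446
m = -42446/-77296 ≈ 0.5491 kg

m ≈ 0.549 kg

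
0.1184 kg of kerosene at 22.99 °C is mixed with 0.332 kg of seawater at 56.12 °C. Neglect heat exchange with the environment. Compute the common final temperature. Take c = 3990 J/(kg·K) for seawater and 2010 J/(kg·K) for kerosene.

T_f = Σ m_i c_i T_i / Σ m_i c_i:
T_f = (1324.7*56.12 + 237.98*22.99) / (1324.7 + 237.98)
    = 79812 / 1562.7 ≈ 51.07 °C

T_f ≈ 51.1 °C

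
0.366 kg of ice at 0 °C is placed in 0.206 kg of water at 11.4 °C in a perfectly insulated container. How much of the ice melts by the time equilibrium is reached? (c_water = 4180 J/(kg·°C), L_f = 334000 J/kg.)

Water can give up m c ΔT = 0.206×4180×11.4 = 9816.3 J before reaching 0 °C.
To melt every bit of ice: 0.366×334000 = 122244 J.
That's not enough to melt it all — equilibrium is at 0 °C with ice remaining.
Mass melted = 9816.3/334000 ≈ 0.02939 kg.

m_melted ≈ 0.0294 kg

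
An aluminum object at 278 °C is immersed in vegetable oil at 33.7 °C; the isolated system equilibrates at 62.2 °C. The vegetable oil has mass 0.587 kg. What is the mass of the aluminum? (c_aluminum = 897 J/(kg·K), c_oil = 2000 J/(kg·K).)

m ≈ 0.173 kg

Conservation of energy gives ΣQ = 0:
m·897·(62.2 − 278) + 0.587·2000·(62.2 − 33.7) = 0
-193573 m = -33459
m = -33459/-193573 ≈ 0.1728 kg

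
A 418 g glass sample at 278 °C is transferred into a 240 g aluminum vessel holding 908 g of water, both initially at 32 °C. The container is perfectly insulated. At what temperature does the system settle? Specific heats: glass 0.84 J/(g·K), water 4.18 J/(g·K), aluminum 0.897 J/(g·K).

T_f ≈ 51.8 °C

Heat gained plus heat lost sum to zero:
418*0.84*(T − 278) + 908*4.18*(T − 32) + 240*0.897*(T − 32) = 0
351.12(T − 278) + 3795.4(T − 32) + 215.28(T − 32) = 0
(351.12 + 3795.4 + 215.28) T = 351.12*278 + 3795.4*32 + 215.28*32
T = 225954 / 4361.8 = 51.8 °C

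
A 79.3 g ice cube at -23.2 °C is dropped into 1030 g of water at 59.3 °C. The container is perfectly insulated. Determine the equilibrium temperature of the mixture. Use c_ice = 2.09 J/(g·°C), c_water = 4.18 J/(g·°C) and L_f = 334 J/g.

Let T be the final temperature. ΣQ_i = 0:
ice -23.2→0 °C: 79.3×2.09×23.2 = 3845.1
  melt ice: 79.3×334 = 26486
  warm the meltwater: 331.47 T
  water cools: 1030×4.18×(T − 59.3) = 4305.4(T − 59.3)
4636.9 T = 255310 − 30331 = 224979
T ≈ 48.52 °C (positive, so assuming full melt was valid).

T_f ≈ 48.5 °C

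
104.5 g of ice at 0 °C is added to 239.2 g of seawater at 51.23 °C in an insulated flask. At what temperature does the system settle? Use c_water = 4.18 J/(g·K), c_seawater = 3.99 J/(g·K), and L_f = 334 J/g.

Energy conservation, ΣQ = 0:
melt ice: 104.5×334 = 34903
  warm the meltwater: 436.81 T
  seawater cools: 239.2×3.99×(T − 51.23) = 954.41(T − 51.23)
1391.2 T = 48894 − 34903 = 13991
T ≈ 10.06 °C — above 0 °C, consistent with complete melting.

T_f ≈ 10.1 °C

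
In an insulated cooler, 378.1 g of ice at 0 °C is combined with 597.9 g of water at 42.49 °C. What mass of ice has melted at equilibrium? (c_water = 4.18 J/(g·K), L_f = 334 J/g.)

Heat available from the water dropping to 0 °C: 597.9·4.18·42.49 = 106192 J.
Fully melting the ice requires m_ice L_f = 378.1·334 = 126285 J.
106192 J < 126285 J, so only part of the ice melts and the system sits at 0 °C.
m_melt = 106192 / L_f = 317.9 g.

m_melted ≈ 318 g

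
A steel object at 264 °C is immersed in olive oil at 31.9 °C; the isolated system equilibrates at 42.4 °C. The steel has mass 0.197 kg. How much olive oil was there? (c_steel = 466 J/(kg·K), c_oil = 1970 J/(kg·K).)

m ≈ 0.983 kg

Heat lost by the steel = heat gained by the oil:
0.197·466·(264 − 42.4) = m·1970·(42.4 − 31.9)
20685 m = 20343  ⇒  m ≈ 0.9835 kg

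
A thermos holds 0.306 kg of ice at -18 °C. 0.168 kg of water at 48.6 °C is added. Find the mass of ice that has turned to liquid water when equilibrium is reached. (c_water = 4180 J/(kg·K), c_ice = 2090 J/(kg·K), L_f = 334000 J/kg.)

m_melted ≈ 0.0677 kg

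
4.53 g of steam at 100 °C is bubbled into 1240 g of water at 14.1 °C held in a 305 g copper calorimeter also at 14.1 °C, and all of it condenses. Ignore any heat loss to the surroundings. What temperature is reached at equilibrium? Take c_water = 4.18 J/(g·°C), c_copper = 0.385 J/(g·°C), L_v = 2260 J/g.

Energy balance with sensible and latent terms:
steam→water at 100 °C releases m L_v = 4.53·2260 = 10238
  condensed water 100 °C→T: 18.94(T − 100)
  water warms: 1240·4.18·(T − 14.1) = 5183.2(T − 14.1)
  copper cup: 305·0.385·(T − 14.1) = 117.42(T − 14.1)
5319.6 T = 10238 + 1893.5 + 74739 = 86870
T ≈ 16.33 °C — below 100 °C, confirming all the steam condensed.

T_f ≈ 16.3 °C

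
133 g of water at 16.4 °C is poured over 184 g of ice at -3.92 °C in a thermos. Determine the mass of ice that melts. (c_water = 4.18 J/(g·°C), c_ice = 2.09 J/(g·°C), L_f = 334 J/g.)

m_melted ≈ 22.8 g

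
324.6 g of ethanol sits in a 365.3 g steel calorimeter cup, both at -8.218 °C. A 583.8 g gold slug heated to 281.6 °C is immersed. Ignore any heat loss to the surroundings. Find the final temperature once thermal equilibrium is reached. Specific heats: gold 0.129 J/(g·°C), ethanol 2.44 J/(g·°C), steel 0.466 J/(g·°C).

T_f ≈ 12.8 °C

Taking heat into each body as positive, Σ m c ΔT = 0:
583.8×0.129×(T − 281.6) + 324.6×2.44×(T − (-8.218)) + 365.3×0.466×(T − (-8.218)) = 0
75.31(T − 281.6) + 792.02(T − (-8.218)) + 170.23(T − (-8.218)) = 0
(75.31 + 792.02 + 170.23) T = 75.31×281.6 + 792.02×(-8.218) + 170.23×(-8.218)
T ≈ 12.82 °C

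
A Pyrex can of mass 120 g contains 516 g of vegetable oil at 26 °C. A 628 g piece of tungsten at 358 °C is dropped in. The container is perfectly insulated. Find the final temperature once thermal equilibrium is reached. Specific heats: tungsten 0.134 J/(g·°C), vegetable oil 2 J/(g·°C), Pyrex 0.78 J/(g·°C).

Setting the total heat transfer to zero:
628·0.134·(T − 358) + 516·2·(T − 26) + 120·0.78·(T − 26) = 0
84.15(T − 358) + 1032(T − 26) + 93.6(T − 26) = 0
(84.15 + 1032 + 93.6) T = 84.15·358 + 1032·26 + 93.6·26
T ≈ 49.09 °C

T_f ≈ 49.1 °C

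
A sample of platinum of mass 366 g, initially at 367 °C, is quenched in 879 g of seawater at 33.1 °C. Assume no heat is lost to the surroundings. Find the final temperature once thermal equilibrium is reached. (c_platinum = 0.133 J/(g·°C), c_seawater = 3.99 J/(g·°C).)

T_f ≈ 37.7 °C

Net heat exchanged in the isolated system is zero:
366·0.133·(T − 367) + 879·3.99·(T − 33.1) = 0
(48.68 + 3507.2) T = 48.68·367 + 3507.2·33.1
T = 133953 / 3555.9 = 37.7 °C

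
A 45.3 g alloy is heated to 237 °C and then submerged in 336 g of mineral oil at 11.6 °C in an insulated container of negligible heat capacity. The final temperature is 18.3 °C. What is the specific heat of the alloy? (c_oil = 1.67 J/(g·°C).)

Net heat exchanged in the isolated system is zero:
45.3·c·(18.3 − 237) + 336·1.67·(18.3 − 11.6) = 0
-9907.1 c = -3759.5
c = -3759.5/-9907.1 ≈ 0.3795 J/(g·°C)

c ≈ 0.379 J/(g·°C)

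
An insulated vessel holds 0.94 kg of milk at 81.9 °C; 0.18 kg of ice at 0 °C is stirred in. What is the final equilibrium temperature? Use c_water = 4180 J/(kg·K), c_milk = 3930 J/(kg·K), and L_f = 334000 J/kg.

T_f ≈ 54.5 °C

Energy conservation, ΣQ = 0:
latent heat to melt: 0.18·334000 = 60120; meltwater 0→T: 0.18·4180·T = 752.4 T; milk cools: 0.94·3930·(T − 81.9) = 3694.2(T − 81.9)
4446.6 T = 302555 − 60120 = 242435
T ≈ 54.52 °C — above 0 °C, consistent with complete melting.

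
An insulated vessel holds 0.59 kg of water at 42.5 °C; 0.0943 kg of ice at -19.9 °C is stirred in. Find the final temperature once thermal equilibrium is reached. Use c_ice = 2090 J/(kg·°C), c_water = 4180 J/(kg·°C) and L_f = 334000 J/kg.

T_f ≈ 24.3 °C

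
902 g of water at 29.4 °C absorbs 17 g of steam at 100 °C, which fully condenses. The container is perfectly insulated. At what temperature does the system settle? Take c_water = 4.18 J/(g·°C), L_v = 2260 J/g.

T_f ≈ 40.7 °C

Let T be the final temperature. ΣQ_i = 0:
latent heat released on condensation: 17×2260 = 38420
  condensate cools 100→T: 17×4.18×(T − 100) = 71.06(T − 100)
  water warms: 902×4.18×(T − 29.4) = 3770.4(T − 29.4)
3841.4 T = 38420 + 7106 + 110849 = 156375
T ≈ 40.71 °C (< 100 °C, so full condensation is consistent).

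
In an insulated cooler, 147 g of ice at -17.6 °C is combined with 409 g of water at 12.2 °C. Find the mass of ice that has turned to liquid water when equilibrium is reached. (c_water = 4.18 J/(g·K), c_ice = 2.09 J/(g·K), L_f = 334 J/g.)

m_melted ≈ 46.3 g

Heat available from the water dropping to 0 °C: 409×4.18×12.2 = 20857 J.
Of that, 147×2.09×17.6 = 5407.2 J goes to bring the ice to 0 °C, leaving 15450 J.
To melt every bit of ice: 147×334 = 49098 J.
That's not enough to melt it all — equilibrium is at 0 °C with ice remaining.
m_melt = 15450 / L_f = 46.26 g.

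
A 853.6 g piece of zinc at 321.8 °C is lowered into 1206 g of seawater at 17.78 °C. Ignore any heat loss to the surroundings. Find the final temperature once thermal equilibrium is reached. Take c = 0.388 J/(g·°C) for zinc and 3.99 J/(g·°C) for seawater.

T_f ≈ 37.4 °C

Set heat shed by the hot body equal to heat absorbed by the cold body:
853.6×0.388×(321.8 − T) = 1206×3.99×(T − 17.78)
331.2(321.8 − T) = 4811.9(T − 17.78)
5143.1 T = 192135  ⇒  T ≈ 37.36 °C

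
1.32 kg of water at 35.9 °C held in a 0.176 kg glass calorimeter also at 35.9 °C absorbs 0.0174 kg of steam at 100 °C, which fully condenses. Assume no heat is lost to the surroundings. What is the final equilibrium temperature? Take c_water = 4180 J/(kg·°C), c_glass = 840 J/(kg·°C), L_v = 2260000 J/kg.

T_f ≈ 43.6 °C

Heat gained plus heat lost sum to zero:
latent heat released on condensation: 0.0174×2260000 = 39324; condensate cools 100→T: 0.0174×4180×(T − 100) = 72.73(T − 100); water warms: 1.32×4180×(T − 35.9) = 5517.6(T − 35.9); cup: 147.84(T − 35.9)
5738.2 T = 39324 + 7273.2 + 203389 = 249986
T ≈ 43.57 °C — below 100 °C, confirming all the steam condensed.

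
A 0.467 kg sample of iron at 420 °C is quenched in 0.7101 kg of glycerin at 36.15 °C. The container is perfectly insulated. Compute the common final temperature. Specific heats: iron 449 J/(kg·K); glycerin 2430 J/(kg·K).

T_f ≈ 77.7 °C

Setting the total heat transfer to zero:
0.467×449×(T − 420) + 0.7101×2430×(T − 36.15) = 0
209.68(T − 420) + 1725.5(T − 36.15) = 0
(209.68 + 1725.5) T = 209.68×420 + 1725.5×36.15
T = 150445 / 1935.2 = 77.7 °C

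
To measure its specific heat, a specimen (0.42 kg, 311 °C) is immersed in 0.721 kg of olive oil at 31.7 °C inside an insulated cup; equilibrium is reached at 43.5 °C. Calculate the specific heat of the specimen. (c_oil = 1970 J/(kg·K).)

Setting the total heat transfer to zero:
0.42×c×(43.5 − 311) + 0.721×1970×(43.5 − 31.7) = 0
-112.35 c = -16760
c = -16760/-112.35 ≈ 149.2 J/(kg·K)

c ≈ 149 J/(kg·K)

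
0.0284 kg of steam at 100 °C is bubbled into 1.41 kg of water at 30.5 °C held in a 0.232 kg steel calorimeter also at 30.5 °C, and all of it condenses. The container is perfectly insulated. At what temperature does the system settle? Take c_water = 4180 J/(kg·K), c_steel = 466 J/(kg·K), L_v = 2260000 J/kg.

T_f ≈ 42.3 °C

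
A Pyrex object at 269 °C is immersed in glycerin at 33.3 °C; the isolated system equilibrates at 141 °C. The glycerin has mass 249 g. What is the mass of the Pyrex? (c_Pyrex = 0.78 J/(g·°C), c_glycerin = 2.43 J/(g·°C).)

m ≈ 653 g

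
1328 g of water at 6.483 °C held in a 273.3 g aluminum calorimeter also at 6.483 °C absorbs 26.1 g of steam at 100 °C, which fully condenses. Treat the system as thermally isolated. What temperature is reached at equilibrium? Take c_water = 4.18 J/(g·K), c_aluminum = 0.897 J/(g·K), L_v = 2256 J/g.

Energy balance with sensible and latent terms:
latent heat released on condensation: 26.1×2256 = 58882
  condensate cools 100→T: 26.1×4.18×(T − 100) = 109.1(T − 100)
  original water: 5551(T − 6.483)
  aluminum cup: 273.3×0.897×(T − 6.483) = 245.15(T − 6.483)
5905.3 T = 58882 + 10910 + 37577 = 107368
T ≈ 18.18 °C (< 100 °C, so full condensation is consistent).

T_f ≈ 18.2 °C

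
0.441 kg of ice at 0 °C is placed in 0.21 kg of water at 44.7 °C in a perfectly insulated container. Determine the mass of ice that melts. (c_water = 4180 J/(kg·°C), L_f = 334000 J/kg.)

Cooling the water to 0 °C releases 0.21×4180×44.7 = 39238 J.
Fully melting the ice requires m_ice L_f = 0.441×334000 = 147294 J.
That's not enough to melt it all — equilibrium is at 0 °C with ice remaining.
m_melt = 39238 / L_f = 0.1175 kg.

m_melted ≈ 0.117 kg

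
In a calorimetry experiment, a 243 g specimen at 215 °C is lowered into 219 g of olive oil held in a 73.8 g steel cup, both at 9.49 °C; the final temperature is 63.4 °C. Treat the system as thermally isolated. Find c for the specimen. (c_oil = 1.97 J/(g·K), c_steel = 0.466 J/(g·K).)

c ≈ 0.682 J/(g·K)

Heat gained plus heat lost sum to zero:
243×c×(63.4 − 215) + 219×1.97×(63.4 − 9.49) + 73.8×0.466×(63.4 − 9.49) = 0
-36839 c = -25112
c = -25112/-36839 ≈ 0.6817 J/(g·K)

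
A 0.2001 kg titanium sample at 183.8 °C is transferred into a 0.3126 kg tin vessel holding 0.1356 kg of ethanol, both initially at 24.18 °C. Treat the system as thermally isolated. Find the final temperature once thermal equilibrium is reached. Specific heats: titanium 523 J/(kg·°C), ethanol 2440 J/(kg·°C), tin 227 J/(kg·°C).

Heat gained plus heat lost sum to zero:
0.2001*523*(T − 183.8) + 0.1356*2440*(T − 24.18) + 0.3126*227*(T − 24.18) = 0
506.48 T = 28951
T = 28951 / 506.48 = 57.2 °C

T_f ≈ 57.2 °C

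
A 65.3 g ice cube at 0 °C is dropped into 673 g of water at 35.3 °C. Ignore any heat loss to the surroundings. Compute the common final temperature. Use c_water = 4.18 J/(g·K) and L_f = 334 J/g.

Energy balance with sensible and latent terms:
melt ice: 65.3·334 = 21810; meltwater 0→T: 65.3·4.18·T = 272.95 T; water: 2813.1(T − 35.3)
3086.1 T = 99304 − 21810 = 77494
T ≈ 25.11 °C (positive, so assuming full melt was valid).

T_f ≈ 25.1 °C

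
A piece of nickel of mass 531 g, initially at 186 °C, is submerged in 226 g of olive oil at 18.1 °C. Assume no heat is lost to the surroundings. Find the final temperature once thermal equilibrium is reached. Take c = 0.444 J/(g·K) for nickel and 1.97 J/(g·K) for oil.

T_f ≈ 76.2 °C

With ΣQ=0 the equilibrium temperature is the m·c-weighted mean:
T_f = (235.76·186 + 445.22·18.1) / (235.76 + 445.22)
    = 51911 / 680.98 ≈ 76.23 °C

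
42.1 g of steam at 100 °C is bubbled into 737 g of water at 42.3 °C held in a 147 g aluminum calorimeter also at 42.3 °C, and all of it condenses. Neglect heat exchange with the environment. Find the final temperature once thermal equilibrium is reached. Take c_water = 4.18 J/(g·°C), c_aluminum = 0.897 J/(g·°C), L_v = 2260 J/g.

T_f ≈ 73.4 °C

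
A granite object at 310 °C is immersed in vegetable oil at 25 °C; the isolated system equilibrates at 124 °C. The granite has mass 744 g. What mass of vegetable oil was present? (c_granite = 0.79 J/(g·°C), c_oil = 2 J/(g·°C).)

Setting the total heat transfer to zero:
744×0.79×(124 − 310) + m×2×(124 − 25) = 0
198 m = 109323
m = 109323/198 ≈ 552.1 g

m ≈ 552 g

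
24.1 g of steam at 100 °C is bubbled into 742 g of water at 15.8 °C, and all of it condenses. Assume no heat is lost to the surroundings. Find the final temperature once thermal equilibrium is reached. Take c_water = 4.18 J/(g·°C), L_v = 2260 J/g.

T_f ≈ 35.5 °C

Taking heat into each body as positive, Σ m c ΔT = 0:
latent heat released on condensation: 24.1×2260 = 54466
  condensate cools 100→T: 24.1×4.18×(T − 100) = 100.74(T − 100)
  water warms: 742×4.18×(T − 15.8) = 3101.6(T − 15.8)
3202.3 T = 54466 + 10074 + 49005 = 113544
T ≈ 35.46 °C, under the boiling point, so the assumption holds.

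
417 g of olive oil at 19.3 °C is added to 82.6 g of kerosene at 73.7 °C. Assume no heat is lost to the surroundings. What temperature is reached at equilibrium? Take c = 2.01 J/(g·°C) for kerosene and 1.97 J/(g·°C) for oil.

T_f ≈ 28.4 °C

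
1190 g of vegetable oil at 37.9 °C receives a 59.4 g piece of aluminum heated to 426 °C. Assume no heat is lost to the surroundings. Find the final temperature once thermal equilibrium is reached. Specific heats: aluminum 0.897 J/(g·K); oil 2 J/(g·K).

T_f ≈ 46.4 °C

Net heat exchanged in the isolated system is zero:
59.4×0.897×(T − 426) + 1190×2×(T − 37.9) = 0
53.28(T − 426) + 2380(T − 37.9) = 0
2433.3 T = 112900
T ≈ 46.40 °C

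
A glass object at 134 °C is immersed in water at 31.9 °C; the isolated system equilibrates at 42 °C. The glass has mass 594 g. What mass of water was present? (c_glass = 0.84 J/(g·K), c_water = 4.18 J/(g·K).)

m ≈ 1090 g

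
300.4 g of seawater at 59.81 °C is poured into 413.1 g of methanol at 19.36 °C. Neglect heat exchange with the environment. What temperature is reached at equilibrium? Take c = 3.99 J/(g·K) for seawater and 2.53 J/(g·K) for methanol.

Set heat shed by the hot body equal to heat absorbed by the cold body:
300.4×3.99×(59.81 − T) = 413.1×2.53×(T − 19.36)
1198.6(59.81 − T) = 1045.1(T − 19.36)
2243.7 T = 91922  ⇒  T ≈ 40.97 °C

T_f ≈ 41.0 °C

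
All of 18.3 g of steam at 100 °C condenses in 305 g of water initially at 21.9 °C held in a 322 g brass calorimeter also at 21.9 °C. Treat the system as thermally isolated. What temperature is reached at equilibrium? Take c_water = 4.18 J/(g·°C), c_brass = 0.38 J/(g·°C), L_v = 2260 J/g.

Sum of m c ΔT and latent-heat terms is zero:
steam→water at 100 °C releases m L_v = 18.3×2260 = 41358
  condensed water 100 °C→T: 76.49(T − 100)
  original water: 1274.9(T − 21.9)
  cup: 122.36(T − 21.9)
1473.8 T = 41358 + 7649.4 + 30600 = 79607
T ≈ 54.02 °C — below 100 °C, confirming all the steam condensed.

T_f ≈ 54.0 °C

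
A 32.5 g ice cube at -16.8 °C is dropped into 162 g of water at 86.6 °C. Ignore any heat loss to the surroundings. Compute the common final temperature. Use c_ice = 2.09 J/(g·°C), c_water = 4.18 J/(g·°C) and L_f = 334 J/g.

T_f ≈ 57.4 °C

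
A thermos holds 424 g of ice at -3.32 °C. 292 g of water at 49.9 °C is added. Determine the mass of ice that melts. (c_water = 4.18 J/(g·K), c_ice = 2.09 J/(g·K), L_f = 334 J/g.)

m_melted ≈ 174 g

Water can give up m c ΔT = 292×4.18×49.9 = 60906 J before reaching 0 °C.
Warming the ice to 0 °C takes 424×2.09×3.32 = 2942.1 J, leaving 57964 J for melting.
Melting all 424 g of ice would need 424×334 = 141616 J.
57964 J < 141616 J, so only part of the ice melts and the system sits at 0 °C.
m_melted×334 = 57964  ⇒  m_melted ≈ 173.5 g.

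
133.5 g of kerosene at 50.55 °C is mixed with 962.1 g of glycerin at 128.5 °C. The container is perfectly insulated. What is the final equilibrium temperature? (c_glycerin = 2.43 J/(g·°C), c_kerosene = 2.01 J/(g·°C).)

T_f ≈ 120.5 °C

Set heat shed by the hot body equal to heat absorbed by the cold body:
962.1*2.43*(128.5 − T) = 133.5*2.01*(T − 50.55)
2337.9(128.5 − T) = 268.33(T − 50.55)
2606.2 T = 313985  ⇒  T ≈ 120.47 °C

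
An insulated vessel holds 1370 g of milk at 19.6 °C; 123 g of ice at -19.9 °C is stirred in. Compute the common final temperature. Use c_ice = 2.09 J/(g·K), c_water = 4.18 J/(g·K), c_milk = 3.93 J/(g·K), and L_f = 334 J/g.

T_f ≈ 10.1 °C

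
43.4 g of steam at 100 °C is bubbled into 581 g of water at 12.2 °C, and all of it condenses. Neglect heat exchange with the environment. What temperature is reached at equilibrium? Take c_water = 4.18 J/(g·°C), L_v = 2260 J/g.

Energy balance with sensible and latent terms:
condense steam: −43.4·2260 = −98084; condensate cools 100→T: 43.4·4.18·(T − 100) = 181.41(T − 100); original water: 2428.6(T − 12.2)
2610 T = 98084 + 18141 + 29629 = 145854
T ≈ 55.88 °C (< 100 °C, so full condensation is consistent).

T_f ≈ 55.9 °C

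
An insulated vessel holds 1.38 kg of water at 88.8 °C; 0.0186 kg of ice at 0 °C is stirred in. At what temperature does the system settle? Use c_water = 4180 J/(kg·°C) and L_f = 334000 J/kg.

Setting the total heat transfer to zero:
latent heat to melt: 0.0186×334000 = 6212.4; warm the meltwater: 77.75 T; water: 5768.4(T − 88.8)
5846.1 T = 512234 − 6212.4 = 506022
T ≈ 86.56 °C. Since T > 0 °C, the all-ice-melts assumption holds.

T_f ≈ 86.6 °C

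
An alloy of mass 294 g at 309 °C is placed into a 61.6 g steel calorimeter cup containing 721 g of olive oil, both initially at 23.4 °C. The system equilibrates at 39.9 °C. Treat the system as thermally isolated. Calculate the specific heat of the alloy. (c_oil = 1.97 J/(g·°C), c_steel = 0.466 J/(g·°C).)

Setting the total heat transfer to zero:
294·c·(39.9 − 309) + 721·1.97·(39.9 − 23.4) + 61.6·0.466·(39.9 − 23.4) = 0
-79115 c = -23910
c = -23910/-79115 ≈ 0.3022 J/(g·°C)

c ≈ 0.302 J/(g·°C)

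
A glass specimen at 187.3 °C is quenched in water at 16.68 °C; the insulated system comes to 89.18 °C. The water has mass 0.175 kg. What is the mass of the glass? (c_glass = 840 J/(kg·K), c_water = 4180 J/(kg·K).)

m ≈ 0.643 kg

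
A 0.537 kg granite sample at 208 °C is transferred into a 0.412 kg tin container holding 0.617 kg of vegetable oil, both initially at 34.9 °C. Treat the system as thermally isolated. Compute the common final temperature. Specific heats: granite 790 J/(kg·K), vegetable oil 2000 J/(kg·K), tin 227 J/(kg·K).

T_f ≈ 76.8 °C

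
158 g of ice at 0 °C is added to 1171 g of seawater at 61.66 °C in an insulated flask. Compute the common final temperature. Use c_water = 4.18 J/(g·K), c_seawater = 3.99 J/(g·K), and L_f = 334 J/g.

T_f ≈ 44.1 °C

Let T be the final temperature. ΣQ_i = 0:
melt ice: 158·334 = 52772
  meltwater 0→T: 158·4.18·T = 660.44 T
  seawater: 4672.3(T − 61.66)
5332.7 T = 288093 − 52772 = 235321
T ≈ 44.13 °C (positive, so assuming full melt was valid).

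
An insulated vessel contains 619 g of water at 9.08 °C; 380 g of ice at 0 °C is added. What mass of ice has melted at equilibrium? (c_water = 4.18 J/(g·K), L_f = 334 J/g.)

m_melted ≈ 70.3 g

Cooling the water to 0 °C releases 619×4.18×9.08 = 23494 J.
Fully melting the ice requires m_ice L_f = 380×334 = 126920 J.
23494 J < 126920 J, so only part of the ice melts and the system sits at 0 °C.
Mass melted = 23494/334 ≈ 70.34 g.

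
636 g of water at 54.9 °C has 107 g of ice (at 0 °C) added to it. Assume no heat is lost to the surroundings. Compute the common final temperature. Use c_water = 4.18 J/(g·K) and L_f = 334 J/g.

Setting the total heat transfer to zero:
fusion: m_ice L_f = 107·334 = 35738
  meltwater 0→T: 107·4.18·T = 447.26 T
  water: 2658.5(T − 54.9)
3105.7 T = 145951 − 35738 = 110213
T ≈ 35.49 °C (positive, so assuming full melt was valid).

T_f ≈ 35.5 °C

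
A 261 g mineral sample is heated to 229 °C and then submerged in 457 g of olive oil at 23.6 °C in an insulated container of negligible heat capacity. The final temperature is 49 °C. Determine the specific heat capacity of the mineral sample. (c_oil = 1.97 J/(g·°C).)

c ≈ 0.487 J/(g·°C)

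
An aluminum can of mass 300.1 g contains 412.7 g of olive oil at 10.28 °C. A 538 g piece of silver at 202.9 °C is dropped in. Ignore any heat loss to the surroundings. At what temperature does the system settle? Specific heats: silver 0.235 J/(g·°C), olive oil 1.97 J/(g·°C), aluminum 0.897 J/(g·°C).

Taking heat into each body as positive, Σ m c ΔT = 0:
538*0.235*(T − 202.9) + 412.7*1.97*(T − 10.28) + 300.1*0.897*(T − 10.28) = 0
(126.43 + 813.02 + 269.19) T = 126.43*202.9 + 813.02*10.28 + 269.19*10.28
T ≈ 30.43 °C

T_f ≈ 30.4 °C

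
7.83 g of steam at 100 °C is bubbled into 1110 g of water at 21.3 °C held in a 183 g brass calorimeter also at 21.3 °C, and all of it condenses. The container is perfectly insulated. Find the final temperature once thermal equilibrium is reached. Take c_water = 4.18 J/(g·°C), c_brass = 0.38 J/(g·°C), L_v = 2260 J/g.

Conservation of energy gives ΣQ = 0:
latent heat released on condensation: 7.83·2260 = 17696; condensate cools 100→T: 7.83·4.18·(T − 100) = 32.73(T − 100); water warms: 1110·4.18·(T − 21.3) = 4639.8(T − 21.3); cup: 69.54(T − 21.3)
4742.1 T = 17696 + 3272.9 + 100309 = 121278
T ≈ 25.57 °C — below 100 °C, confirming all the steam condensed.

T_f ≈ 25.6 °C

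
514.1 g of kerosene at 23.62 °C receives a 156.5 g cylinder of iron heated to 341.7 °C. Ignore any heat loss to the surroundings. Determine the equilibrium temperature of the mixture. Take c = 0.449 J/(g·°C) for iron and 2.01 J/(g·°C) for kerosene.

Conservation of energy gives ΣQ = 0:
156.5*0.449*(T − 341.7) + 514.1*2.01*(T − 23.62) = 0
(70.27 + 1033.3) T = 70.27*341.7 + 1033.3*23.62
T = 48418/1103.6 ≈ 43.87 °C

T_f ≈ 43.9 °C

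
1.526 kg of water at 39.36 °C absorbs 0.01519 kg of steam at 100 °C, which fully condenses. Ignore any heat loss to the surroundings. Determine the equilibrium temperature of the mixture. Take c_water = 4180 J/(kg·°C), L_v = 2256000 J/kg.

T_f ≈ 45.3 °C

Let T be the final temperature. ΣQ_i = 0:
steam→water at 100 °C releases m L_v = 0.01519×2256000 = 34269; condensate cools 100→T: 0.01519×4180×(T − 100) = 63.49(T − 100); original water: 6378.7(T − 39.36)
6442.2 T = 34269 + 6349.4 + 251065 = 291683
T ≈ 45.28 °C (< 100 °C, so full condensation is consistent).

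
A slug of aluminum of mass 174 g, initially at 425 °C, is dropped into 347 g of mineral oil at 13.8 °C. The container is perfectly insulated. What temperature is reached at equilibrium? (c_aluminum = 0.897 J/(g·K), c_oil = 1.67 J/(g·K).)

T_f ≈ 101.1 °C

Taking heat into each body as positive, Σ m c ΔT = 0:
174*0.897*(T − 425) + 347*1.67*(T − 13.8) = 0
156.08(T − 425) + 579.49(T − 13.8) = 0
735.57 T = 74330
T ≈ 101.05 °C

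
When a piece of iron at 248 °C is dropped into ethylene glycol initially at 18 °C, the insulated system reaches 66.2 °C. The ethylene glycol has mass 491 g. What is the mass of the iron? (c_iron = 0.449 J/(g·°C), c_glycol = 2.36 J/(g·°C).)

m ≈ 684 g

Conservation of energy gives ΣQ = 0:
m·0.449·(66.2 − 248) + 491·2.36·(66.2 − 18) = 0
-81.63 m = -55852
m = -55852/-81.63 ≈ 684.2 g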